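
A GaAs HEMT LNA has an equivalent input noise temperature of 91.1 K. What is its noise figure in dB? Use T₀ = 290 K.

F = 1 + T_e/T₀ = 1 + 91.1/290 = 1.31414
NF = 10 log₁₀(1.31414) = 1.19 dB

1.19 dB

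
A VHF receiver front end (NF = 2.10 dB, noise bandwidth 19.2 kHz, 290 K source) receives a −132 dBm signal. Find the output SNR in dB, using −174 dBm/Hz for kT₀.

Noise floor: N = −174 + 10 log₁₀(B) + NF
10 log₁₀(1.92×10⁴) = 42.83 dB
N = −174 + 42.83 + 2.10 = −129.07 dBm
SNR = P_sig − N = −132 − (−129.07) = −2.93 dB → −2.9 dB

−2.9 dB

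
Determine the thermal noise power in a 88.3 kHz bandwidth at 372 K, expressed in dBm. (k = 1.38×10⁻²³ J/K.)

−123.4 dBm

P_n = kTB = 1.38×10⁻²³ × 372 × 8.83×10⁴ = 4.53×10⁻¹⁶ W
In dBm: 10 log₁₀(4.53×10⁻¹⁶ / 10⁻³) = −123.4 dBm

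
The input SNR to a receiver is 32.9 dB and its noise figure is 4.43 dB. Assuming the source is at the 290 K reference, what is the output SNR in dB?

By definition F = SNR_in/SNR_out, so in dB: SNR_out = SNR_in − NF
SNR_out = 32.9 − 4.43 = 28.47 dB

28.47 dB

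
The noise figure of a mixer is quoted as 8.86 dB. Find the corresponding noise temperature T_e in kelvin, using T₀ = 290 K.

1940 K

F = 10^(8.86/10) = 7.6913
T_e = (F − 1)·T₀ = (7.6913 − 1) × 290 = 1940 K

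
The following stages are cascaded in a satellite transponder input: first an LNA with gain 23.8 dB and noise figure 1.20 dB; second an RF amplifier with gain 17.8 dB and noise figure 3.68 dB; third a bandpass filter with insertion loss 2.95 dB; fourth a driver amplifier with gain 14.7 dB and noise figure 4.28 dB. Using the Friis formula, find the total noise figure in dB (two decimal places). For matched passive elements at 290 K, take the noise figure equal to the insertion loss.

1.22 dB

Convert to linear (a loss of L dB is a gain of −L dB): F_i = 10^(NF_i/10), G_i = 10^(G_i,dB/10)
  Stage 1: F_1 = 10^(1.20/10) = 1.318, G_1 = 10^(23.8/10) = 239.9
  Stage 2: F_2 = 10^(3.68/10) = 2.333, G_2 = 10^(17.8/10) = 60.26
  Stage 3: F_3 = 10^(2.95/10) = 1.972, G_3 = 10^(−2.95/10) = 0.5070
  Stage 4: F_4 = 10^(4.28/10) = 2.679, G_4 = 10^(14.7/10) = 29.51
Friis cascade:
  F = 1.318 + (2.333 − 1)/239.9 + (1.972 − 1)/1.445×10⁴ + (2.679 − 1)/7328 = 1.324
NF = 10 log₁₀(1.324) = 1.22 dB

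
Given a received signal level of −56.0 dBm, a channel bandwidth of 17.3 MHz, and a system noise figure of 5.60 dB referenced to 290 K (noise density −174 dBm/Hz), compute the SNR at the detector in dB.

40.0 dB

Noise floor: N = −174 + 10 log₁₀(B) + NF
10 log₁₀(1.73×10⁷) = 72.38 dB
N = −174 + 72.38 + 5.60 = −96.02 dBm
SNR = P_sig − N = −56.0 − (−96.02) = 40.02 dB → 40.0 dB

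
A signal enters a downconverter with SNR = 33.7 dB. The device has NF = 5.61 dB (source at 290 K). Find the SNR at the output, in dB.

28.09 dB

By definition F = SNR_in/SNR_out, so in dB: SNR_out = SNR_in − NF
SNR_out = 33.7 − 5.61 = 28.09 dB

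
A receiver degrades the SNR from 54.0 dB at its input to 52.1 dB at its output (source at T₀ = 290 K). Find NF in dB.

NF (dB) = SNR_in(dB) − SNR_out(dB) when the source is at T₀
NF = 54.0 − 52.1 = 1.9 dB

1.9 dB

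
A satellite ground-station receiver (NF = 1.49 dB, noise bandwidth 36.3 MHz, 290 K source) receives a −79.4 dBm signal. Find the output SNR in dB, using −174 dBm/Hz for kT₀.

Noise floor: N = −174 + 10 log₁₀(B) + NF
10 log₁₀(3.63×10⁷) = 75.6 dB
N = −174 + 75.6 + 1.49 = −96.91 dBm
SNR = P_sig − N = −79.4 − (−96.91) = 17.51 dB → 17.5 dB

17.5 dB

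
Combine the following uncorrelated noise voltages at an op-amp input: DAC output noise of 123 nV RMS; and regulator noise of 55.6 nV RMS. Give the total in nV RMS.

Uncorrelated sources add in power (mean-square): V_tot = √(ΣV_i²)
V_tot = √[(1.23×10⁻⁷)² + (5.56×10⁻⁸)²] = 1.35×10⁻⁷ V = 135 nV

135 nV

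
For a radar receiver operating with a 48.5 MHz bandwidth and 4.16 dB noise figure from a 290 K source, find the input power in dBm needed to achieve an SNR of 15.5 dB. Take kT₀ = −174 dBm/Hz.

Sensitivity = −174 + 10 log₁₀(B) + NF + SNR_min
= −174 + 76.86 + 4.16 + 15.5
= −77.48 dBm → −77.5 dBm

−77.5 dBm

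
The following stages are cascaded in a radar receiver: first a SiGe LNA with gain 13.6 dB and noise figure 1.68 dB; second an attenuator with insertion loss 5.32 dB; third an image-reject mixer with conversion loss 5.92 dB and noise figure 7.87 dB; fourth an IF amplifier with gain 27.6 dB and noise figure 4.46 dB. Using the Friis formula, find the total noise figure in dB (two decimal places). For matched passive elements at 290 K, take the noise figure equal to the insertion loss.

Convert to linear (a loss of L dB is a gain of −L dB): F_i = 10^(NF_i/10), G_i = 10^(G_i,dB/10)
  Stage 1: F_1 = 10^(1.68/10) = 1.472, G_1 = 10^(13.6/10) = 22.91
  Stage 2: F_2 = 10^(5.32/10) = 3.404, G_2 = 10^(−5.32/10) = 0.2938
  Stage 3: F_3 = 10^(7.87/10) = 6.124, G_3 = 10^(−5.92/10) = 0.2559
  Stage 4: F_4 = 10^(4.46/10) = 2.793, G_4 = 10^(27.6/10) = 575.4
Friis cascade:
  F = 1.472 + (3.404 − 1)/22.91 + (6.124 − 1)/6.730 + (2.793 − 1)/1.722 = 3.380
NF = 10 log₁₀(3.380) = 5.29 dB

5.29 dB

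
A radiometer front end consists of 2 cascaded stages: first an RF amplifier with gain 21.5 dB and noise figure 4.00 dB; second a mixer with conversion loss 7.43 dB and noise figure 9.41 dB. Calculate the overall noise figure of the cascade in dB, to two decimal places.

4.09 dB

Convert to linear (a loss of L dB is a gain of −L dB): F_i = 10^(NF_i/10), G_i = 10^(G_i,dB/10)
  Stage 1: F_1 = 10^(4.00/10) = 2.512, G_1 = 10^(21.5/10) = 141.3
  Stage 2: F_2 = 10^(9.41/10) = 8.730, G_2 = 10^(−7.43/10) = 0.1807
Friis cascade:
  F = 2.512 + (8.730 − 1)/141.3 = 2.567
NF = 10 log₁₀(2.567) = 4.09 dB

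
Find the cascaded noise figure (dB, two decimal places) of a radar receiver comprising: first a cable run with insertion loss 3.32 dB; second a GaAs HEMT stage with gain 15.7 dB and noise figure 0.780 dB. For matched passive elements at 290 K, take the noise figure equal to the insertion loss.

4.10 dB

Convert to linear (a loss of L dB is a gain of −L dB): F_i = 10^(NF_i/10), G_i = 10^(G_i,dB/10)
  Stage 1: F_1 = 10^(3.32/10) = 2.148, G_1 = 10^(−3.32/10) = 0.4656
  Stage 2: F_2 = 10^(0.780/10) = 1.197, G_2 = 10^(15.7/10) = 37.15
Friis cascade:
  F = 2.148 + (1.197 − 1)/0.4656 = 2.570
NF = 10 log₁₀(2.570) = 4.10 dB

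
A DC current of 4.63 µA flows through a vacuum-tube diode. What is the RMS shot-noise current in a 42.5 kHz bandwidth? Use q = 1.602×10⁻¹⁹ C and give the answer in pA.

I_n = √(2qI·B)
2qI·B = 2 × 1.602×10⁻¹⁹ × 4.63×10⁻⁶ × 4.25×10⁴ = 6.30×10⁻²⁰ A²
I_n = √(6.30×10⁻²⁰) = 2.51×10⁻¹⁰ A = 251 pA

251 pA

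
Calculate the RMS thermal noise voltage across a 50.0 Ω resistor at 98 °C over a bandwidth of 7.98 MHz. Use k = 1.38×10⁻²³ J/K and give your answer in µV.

2.86 µV

T = 98 °C + 273.15 = 371.15 K
V_n = √(4kTRB)
4kTRB = 4 × 1.38×10⁻²³ × 371.15 × 5.00×10¹ × 7.98×10⁶ = 8.17×10⁻¹² V²
V_n = √(8.17×10⁻¹²) = 2.86×10⁻⁶ V = 2.86 µV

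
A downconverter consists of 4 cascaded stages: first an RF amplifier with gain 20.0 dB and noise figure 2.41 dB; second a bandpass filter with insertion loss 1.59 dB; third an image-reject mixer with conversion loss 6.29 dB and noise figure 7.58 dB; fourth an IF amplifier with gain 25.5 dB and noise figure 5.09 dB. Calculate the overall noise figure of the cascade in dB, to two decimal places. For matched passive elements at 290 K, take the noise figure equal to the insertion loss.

2.90 dB

Convert to linear (a loss of L dB is a gain of −L dB): F_i = 10^(NF_i/10), G_i = 10^(G_i,dB/10)
  Stage 1: F_1 = 10^(2.41/10) = 1.742, G_1 = 10^(20.0/10) = 100.0
  Stage 2: F_2 = 10^(1.59/10) = 1.442, G_2 = 10^(−1.59/10) = 0.6934
  Stage 3: F_3 = 10^(7.58/10) = 5.728, G_3 = 10^(−6.29/10) = 0.2350
  Stage 4: F_4 = 10^(5.09/10) = 3.228, G_4 = 10^(25.5/10) = 354.8
Friis cascade:
  F = 1.742 + (1.442 − 1)/100.0 + (5.728 − 1)/69.34 + (3.228 − 1)/16.29 = 1.951
NF = 10 log₁₀(1.951) = 2.90 dB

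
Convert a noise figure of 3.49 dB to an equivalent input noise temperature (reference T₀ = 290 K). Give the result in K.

358 K

F = 10^(3.49/10) = 2.23357
T_e = (F − 1)·T₀ = (2.23357 − 1) × 290 = 358 K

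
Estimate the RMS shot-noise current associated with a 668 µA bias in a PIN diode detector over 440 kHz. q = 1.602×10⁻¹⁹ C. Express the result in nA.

I_n = √(2qI·B)
2qI·B = 2 × 1.602×10⁻¹⁹ × 6.68×10⁻⁴ × 4.40×10⁵ = 9.42×10⁻¹⁷ A²
I_n = √(9.42×10⁻¹⁷) = 9.70×10⁻⁹ A = 9.70 nA

9.70 nA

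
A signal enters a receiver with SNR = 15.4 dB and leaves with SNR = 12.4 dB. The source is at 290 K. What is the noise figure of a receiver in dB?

NF (dB) = SNR_in(dB) − SNR_out(dB) when the source is at T₀
NF = 15.4 − 12.4 = 3.0 dB

3.0 dB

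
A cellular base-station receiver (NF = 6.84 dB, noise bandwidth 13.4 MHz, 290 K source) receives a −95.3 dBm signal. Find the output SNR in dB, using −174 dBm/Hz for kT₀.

Noise floor: N = −174 + 10 log₁₀(B) + NF
10 log₁₀(1.34×10⁷) = 71.27 dB
N = −174 + 71.27 + 6.84 = −95.89 dBm
SNR = P_sig − N = −95.3 − (−95.89) = 0.59 dB → 0.6 dB

0.6 dB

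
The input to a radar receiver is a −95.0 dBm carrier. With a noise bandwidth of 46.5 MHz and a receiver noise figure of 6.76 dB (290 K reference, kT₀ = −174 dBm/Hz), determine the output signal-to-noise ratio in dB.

−4.4 dB

Noise floor: N = −174 + 10 log₁₀(B) + NF
10 log₁₀(4.65×10⁷) = 76.67 dB
N = −174 + 76.67 + 6.76 = −90.57 dBm
SNR = P_sig − N = −95.0 − (−90.57) = −4.43 dB → −4.4 dB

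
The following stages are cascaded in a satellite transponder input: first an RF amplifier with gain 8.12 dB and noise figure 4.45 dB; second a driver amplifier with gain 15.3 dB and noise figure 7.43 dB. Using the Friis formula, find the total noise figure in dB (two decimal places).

5.42 dB

Convert to linear (a loss of L dB is a gain of −L dB): F_i = 10^(NF_i/10), G_i = 10^(G_i,dB/10)
  Stage 1: F_1 = 10^(4.45/10) = 2.786, G_1 = 10^(8.12/10) = 6.486
  Stage 2: F_2 = 10^(7.43/10) = 5.534, G_2 = 10^(15.3/10) = 33.88
Friis cascade:
  F = 2.786 + (5.534 − 1)/6.486 = 3.485
NF = 10 log₁₀(3.485) = 5.42 dB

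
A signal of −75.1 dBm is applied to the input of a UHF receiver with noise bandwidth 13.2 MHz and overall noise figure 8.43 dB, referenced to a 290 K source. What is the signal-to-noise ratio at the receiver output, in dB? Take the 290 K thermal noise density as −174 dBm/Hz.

Noise floor: N = −174 + 10 log₁₀(B) + NF
10 log₁₀(1.32×10⁷) = 71.21 dB
N = −174 + 71.21 + 8.43 = −94.36 dBm
SNR = P_sig − N = −75.1 − (−94.36) = 19.26 dB → 19.3 dB

19.3 dB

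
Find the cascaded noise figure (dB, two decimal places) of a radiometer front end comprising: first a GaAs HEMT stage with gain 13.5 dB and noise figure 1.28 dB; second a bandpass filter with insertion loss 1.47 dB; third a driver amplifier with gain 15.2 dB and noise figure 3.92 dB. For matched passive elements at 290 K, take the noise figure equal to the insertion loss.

1.62 dB

Convert to linear (a loss of L dB is a gain of −L dB): F_i = 10^(NF_i/10), G_i = 10^(G_i,dB/10)
  Stage 1: F_1 = 10^(1.28/10) = 1.343, G_1 = 10^(13.5/10) = 22.39
  Stage 2: F_2 = 10^(1.47/10) = 1.403, G_2 = 10^(−1.47/10) = 0.7129
  Stage 3: F_3 = 10^(3.92/10) = 2.466, G_3 = 10^(15.2/10) = 33.11
Friis cascade:
  F = 1.343 + (1.403 − 1)/22.39 + (2.466 − 1)/15.96 = 1.453
NF = 10 log₁₀(1.453) = 1.62 dB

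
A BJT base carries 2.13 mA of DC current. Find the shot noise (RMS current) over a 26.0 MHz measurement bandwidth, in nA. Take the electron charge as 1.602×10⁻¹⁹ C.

I_n = √(2qI·B)
2qI·B = 2 × 1.602×10⁻¹⁹ × 2.13×10⁻³ × 2.60×10⁷ = 1.77×10⁻¹⁴ A²
I_n = √(1.77×10⁻¹⁴) = 1.33×10⁻⁷ A = 133 nA

133 nA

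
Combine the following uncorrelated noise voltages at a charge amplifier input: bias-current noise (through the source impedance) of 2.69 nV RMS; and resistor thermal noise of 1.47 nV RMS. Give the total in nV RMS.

Uncorrelated sources add in power (mean-square): V_tot = √(ΣV_i²)
V_tot = √[(2.69×10⁻⁹)² + (1.47×10⁻⁹)²] = 3.07×10⁻⁹ V = 3.07 nV

3.07 nV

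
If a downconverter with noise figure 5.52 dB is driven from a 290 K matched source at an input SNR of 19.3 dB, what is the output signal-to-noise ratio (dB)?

By definition F = SNR_in/SNR_out, so in dB: SNR_out = SNR_in − NF
SNR_out = 19.3 − 5.52 = 13.78 dB

13.78 dB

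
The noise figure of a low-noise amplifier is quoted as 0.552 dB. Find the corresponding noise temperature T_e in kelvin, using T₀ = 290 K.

F = 10^(0.552/10) = 1.13553
T_e = (F − 1)·T₀ = (1.13553 − 1) × 290 = 39.3 K

39.3 K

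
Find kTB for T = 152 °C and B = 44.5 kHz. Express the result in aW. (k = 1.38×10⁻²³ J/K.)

T = 152 °C + 273.15 = 425.15 K
P_n = kTB = 1.38×10⁻²³ × 425.15 × 4.45×10⁴ = 2.61×10⁻¹⁶ W = 261 aW

261 aW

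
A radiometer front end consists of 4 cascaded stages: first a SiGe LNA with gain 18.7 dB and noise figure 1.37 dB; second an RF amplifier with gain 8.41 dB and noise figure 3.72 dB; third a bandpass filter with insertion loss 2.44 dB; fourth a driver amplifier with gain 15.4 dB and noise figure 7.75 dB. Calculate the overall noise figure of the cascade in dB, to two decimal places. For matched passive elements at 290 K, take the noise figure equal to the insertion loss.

1.48 dB

Convert to linear (a loss of L dB is a gain of −L dB): F_i = 10^(NF_i/10), G_i = 10^(G_i,dB/10)
  Stage 1: F_1 = 10^(1.37/10) = 1.371, G_1 = 10^(18.7/10) = 74.13
  Stage 2: F_2 = 10^(3.72/10) = 2.355, G_2 = 10^(8.41/10) = 6.934
  Stage 3: F_3 = 10^(2.44/10) = 1.754, G_3 = 10^(−2.44/10) = 0.5702
  Stage 4: F_4 = 10^(7.75/10) = 5.957, G_4 = 10^(15.4/10) = 34.67
Friis cascade:
  F = 1.371 + (2.355 − 1)/74.13 + (1.754 − 1)/514.0 + (5.957 − 1)/293.1 = 1.408
NF = 10 log₁₀(1.408) = 1.48 dB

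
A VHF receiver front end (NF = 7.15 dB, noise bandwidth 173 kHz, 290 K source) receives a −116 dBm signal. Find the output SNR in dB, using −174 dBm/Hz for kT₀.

−1.5 dB

Noise floor: N = −174 + 10 log₁₀(B) + NF
10 log₁₀(1.73×10⁵) = 52.38 dB
N = −174 + 52.38 + 7.15 = −114.47 dBm
SNR = P_sig − N = −116 − (−114.47) = −1.53 dB → −1.5 dB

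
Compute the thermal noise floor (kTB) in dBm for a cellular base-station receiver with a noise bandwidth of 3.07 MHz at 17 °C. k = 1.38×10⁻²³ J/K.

T = 17 °C + 273.15 = 290.15 K
P_n = kTB = 1.38×10⁻²³ × 290.15 × 3.07×10⁶ = 1.23×10⁻¹⁴ W
In dBm: 10 log₁₀(1.23×10⁻¹⁴ / 10⁻³) = −109.1 dBm

−109.1 dBm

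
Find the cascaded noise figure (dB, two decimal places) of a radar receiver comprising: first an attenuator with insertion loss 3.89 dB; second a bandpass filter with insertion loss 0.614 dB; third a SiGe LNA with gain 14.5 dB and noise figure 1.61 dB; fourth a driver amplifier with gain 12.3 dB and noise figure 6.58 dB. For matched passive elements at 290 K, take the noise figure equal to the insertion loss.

6.48 dB

Convert to linear (a loss of L dB is a gain of −L dB): F_i = 10^(NF_i/10), G_i = 10^(G_i,dB/10)
  Stage 1: F_1 = 10^(3.89/10) = 2.449, G_1 = 10^(−3.89/10) = 0.4083
  Stage 2: F_2 = 10^(0.614/10) = 1.152, G_2 = 10^(−0.614/10) = 0.8682
  Stage 3: F_3 = 10^(1.61/10) = 1.449, G_3 = 10^(14.5/10) = 28.18
  Stage 4: F_4 = 10^(6.58/10) = 4.550, G_4 = 10^(12.3/10) = 16.98
Friis cascade:
  F = 2.449 + (1.152 − 1)/0.4083 + (1.449 − 1)/0.3545 + (4.550 − 1)/9.991 = 4.442
NF = 10 log₁₀(4.442) = 6.48 dB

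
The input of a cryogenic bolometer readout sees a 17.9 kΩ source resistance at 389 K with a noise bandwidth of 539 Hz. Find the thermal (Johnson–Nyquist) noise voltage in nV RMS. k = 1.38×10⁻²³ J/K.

455 nV

V_n = √(4kTRB)
4kTRB = 4 × 1.38×10⁻²³ × 389 × 1.79×10⁴ × 5.39×10² = 2.07×10⁻¹³ V²
V_n = √(2.07×10⁻¹³) = 4.55×10⁻⁷ V = 455 nV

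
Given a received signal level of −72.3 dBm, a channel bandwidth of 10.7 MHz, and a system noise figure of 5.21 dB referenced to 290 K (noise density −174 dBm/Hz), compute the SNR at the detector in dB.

Noise floor: N = −174 + 10 log₁₀(B) + NF
10 log₁₀(1.07×10⁷) = 70.29 dB
N = −174 + 70.29 + 5.21 = −98.50 dBm
SNR = P_sig − N = −72.3 − (−98.50) = 26.20 dB → 26.2 dB

26.2 dB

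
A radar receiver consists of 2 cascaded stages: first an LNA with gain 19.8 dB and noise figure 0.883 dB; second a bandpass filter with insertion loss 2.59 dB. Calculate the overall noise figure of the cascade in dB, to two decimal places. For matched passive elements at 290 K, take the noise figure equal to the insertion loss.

Convert to linear (a loss of L dB is a gain of −L dB): F_i = 10^(NF_i/10), G_i = 10^(G_i,dB/10)
  Stage 1: F_1 = 10^(0.883/10) = 1.225, G_1 = 10^(19.8/10) = 95.50
  Stage 2: F_2 = 10^(2.59/10) = 1.816, G_2 = 10^(−2.59/10) = 0.5508
Friis cascade:
  F = 1.225 + (1.816 − 1)/95.50 = 1.234
NF = 10 log₁₀(1.234) = 0.91 dB

0.91 dB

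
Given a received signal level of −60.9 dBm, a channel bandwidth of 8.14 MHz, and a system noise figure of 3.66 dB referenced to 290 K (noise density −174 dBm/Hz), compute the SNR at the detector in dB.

Noise floor: N = −174 + 10 log₁₀(B) + NF
10 log₁₀(8.14×10⁶) = 69.11 dB
N = −174 + 69.11 + 3.66 = −101.23 dBm
SNR = P_sig − N = −60.9 − (−101.23) = 40.33 dB → 40.3 dB

40.3 dB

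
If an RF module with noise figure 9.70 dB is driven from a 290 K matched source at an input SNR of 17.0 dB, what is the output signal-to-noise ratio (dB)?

7.30 dB

By definition F = SNR_in/SNR_out, so in dB: SNR_out = SNR_in − NF
SNR_out = 17.0 − 9.70 = 7.30 dB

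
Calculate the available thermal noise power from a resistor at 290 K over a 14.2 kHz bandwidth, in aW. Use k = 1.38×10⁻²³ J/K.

P_n = kTB = 1.38×10⁻²³ × 290 × 1.42×10⁴ = 5.68×10⁻¹⁷ W = 56.8 aW

56.8 aW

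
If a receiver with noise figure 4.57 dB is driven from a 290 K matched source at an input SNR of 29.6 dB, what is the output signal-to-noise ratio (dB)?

25.03 dB

By definition F = SNR_in/SNR_out, so in dB: SNR_out = SNR_in − NF
SNR_out = 29.6 − 4.57 = 25.03 dB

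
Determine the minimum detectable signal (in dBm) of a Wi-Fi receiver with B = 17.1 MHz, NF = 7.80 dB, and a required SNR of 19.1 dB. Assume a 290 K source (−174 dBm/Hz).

−74.8 dBm

Sensitivity = −174 + 10 log₁₀(B) + NF + SNR_min
= −174 + 72.33 + 7.80 + 19.1
= −74.77 dBm → −74.8 dBm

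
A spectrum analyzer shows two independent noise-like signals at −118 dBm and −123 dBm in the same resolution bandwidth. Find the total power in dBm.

Convert to linear, add, convert back:
P₁ = 1.58×10⁻¹⁵ W, P₂ = 5.01×10⁻¹⁶ W
P_tot = 2.09×10⁻¹⁵ W → 10 log₁₀(P_tot / 10⁻³) = −116.8 dBm

−116.8 dBm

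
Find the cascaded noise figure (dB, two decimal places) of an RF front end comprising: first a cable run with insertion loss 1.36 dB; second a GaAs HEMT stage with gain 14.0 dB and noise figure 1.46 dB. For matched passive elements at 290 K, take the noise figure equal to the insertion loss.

Convert to linear (a loss of L dB is a gain of −L dB): F_i = 10^(NF_i/10), G_i = 10^(G_i,dB/10)
  Stage 1: F_1 = 10^(1.36/10) = 1.368, G_1 = 10^(−1.36/10) = 0.7311
  Stage 2: F_2 = 10^(1.46/10) = 1.400, G_2 = 10^(14.0/10) = 25.12
Friis cascade:
  F = 1.368 + (1.400 − 1)/0.7311 = 1.914
NF = 10 log₁₀(1.914) = 2.82 dB

2.82 dB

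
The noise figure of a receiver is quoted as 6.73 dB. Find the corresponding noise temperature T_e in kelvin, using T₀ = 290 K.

1076 K

F = 10^(6.73/10) = 4.70977
T_e = (F − 1)·T₀ = (4.70977 − 1) × 290 = 1076 K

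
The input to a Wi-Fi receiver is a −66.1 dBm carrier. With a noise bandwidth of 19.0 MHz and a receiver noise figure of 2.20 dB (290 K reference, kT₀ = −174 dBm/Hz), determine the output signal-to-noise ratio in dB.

32.9 dB

Noise floor: N = −174 + 10 log₁₀(B) + NF
10 log₁₀(1.90×10⁷) = 72.79 dB
N = −174 + 72.79 + 2.20 = −99.01 dBm
SNR = P_sig − N = −66.1 − (−99.01) = 32.91 dB → 32.9 dB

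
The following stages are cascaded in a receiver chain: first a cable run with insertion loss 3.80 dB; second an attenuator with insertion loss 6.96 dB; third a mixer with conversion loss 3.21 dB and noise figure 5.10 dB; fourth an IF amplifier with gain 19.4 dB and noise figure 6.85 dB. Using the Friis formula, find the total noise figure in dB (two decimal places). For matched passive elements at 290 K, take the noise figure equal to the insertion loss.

21.28 dB

Convert to linear (a loss of L dB is a gain of −L dB): F_i = 10^(NF_i/10), G_i = 10^(G_i,dB/10)
  Stage 1: F_1 = 10^(3.80/10) = 2.399, G_1 = 10^(−3.80/10) = 0.4169
  Stage 2: F_2 = 10^(6.96/10) = 4.966, G_2 = 10^(−6.96/10) = 0.2014
  Stage 3: F_3 = 10^(5.10/10) = 3.236, G_3 = 10^(−3.21/10) = 0.4775
  Stage 4: F_4 = 10^(6.85/10) = 4.842, G_4 = 10^(19.4/10) = 87.10
Friis cascade:
  F = 2.399 + (4.966 − 1)/0.4169 + (3.236 − 1)/0.08395 + (4.842 − 1)/0.04009 = 134.4
NF = 10 log₁₀(134.4) = 21.28 dB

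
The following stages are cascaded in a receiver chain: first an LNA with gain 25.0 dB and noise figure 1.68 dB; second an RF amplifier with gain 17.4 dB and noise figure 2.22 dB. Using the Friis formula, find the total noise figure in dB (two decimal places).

Convert to linear (a loss of L dB is a gain of −L dB): F_i = 10^(NF_i/10), G_i = 10^(G_i,dB/10)
  Stage 1: F_1 = 10^(1.68/10) = 1.472, G_1 = 10^(25.0/10) = 316.2
  Stage 2: F_2 = 10^(2.22/10) = 1.667, G_2 = 10^(17.4/10) = 54.95
Friis cascade:
  F = 1.472 + (1.667 − 1)/316.2 = 1.474
NF = 10 log₁₀(1.474) = 1.69 dB

1.69 dB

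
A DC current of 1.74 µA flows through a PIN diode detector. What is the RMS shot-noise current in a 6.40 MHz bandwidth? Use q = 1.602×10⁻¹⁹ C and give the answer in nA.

I_n = √(2qI·B)
2qI·B = 2 × 1.602×10⁻¹⁹ × 1.74×10⁻⁶ × 6.40×10⁶ = 3.57×10⁻¹⁸ A²
I_n = √(3.57×10⁻¹⁸) = 1.89×10⁻⁹ A = 1.89 nA

1.89 nA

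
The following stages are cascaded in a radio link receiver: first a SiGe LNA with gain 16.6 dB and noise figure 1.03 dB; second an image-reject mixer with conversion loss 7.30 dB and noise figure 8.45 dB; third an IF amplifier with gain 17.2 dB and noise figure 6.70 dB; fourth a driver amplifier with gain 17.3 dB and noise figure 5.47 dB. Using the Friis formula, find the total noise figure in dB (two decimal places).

Convert to linear (a loss of L dB is a gain of −L dB): F_i = 10^(NF_i/10), G_i = 10^(G_i,dB/10)
  Stage 1: F_1 = 10^(1.03/10) = 1.268, G_1 = 10^(16.6/10) = 45.71
  Stage 2: F_2 = 10^(8.45/10) = 6.998, G_2 = 10^(−7.30/10) = 0.1862
  Stage 3: F_3 = 10^(6.70/10) = 4.677, G_3 = 10^(17.2/10) = 52.48
  Stage 4: F_4 = 10^(5.47/10) = 3.524, G_4 = 10^(17.3/10) = 53.70
Friis cascade:
  F = 1.268 + (6.998 − 1)/45.71 + (4.677 − 1)/8.511 + (3.524 − 1)/446.7 = 1.837
NF = 10 log₁₀(1.837) = 2.64 dB

2.64 dB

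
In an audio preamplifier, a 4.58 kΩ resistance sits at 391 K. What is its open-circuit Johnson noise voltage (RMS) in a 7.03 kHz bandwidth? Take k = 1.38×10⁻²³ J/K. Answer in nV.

834 nV

V_n = √(4kTRB)
4kTRB = 4 × 1.38×10⁻²³ × 391 × 4.58×10³ × 7.03×10³ = 6.95×10⁻¹³ V²
V_n = √(6.95×10⁻¹³) = 8.34×10⁻⁷ V = 834 nV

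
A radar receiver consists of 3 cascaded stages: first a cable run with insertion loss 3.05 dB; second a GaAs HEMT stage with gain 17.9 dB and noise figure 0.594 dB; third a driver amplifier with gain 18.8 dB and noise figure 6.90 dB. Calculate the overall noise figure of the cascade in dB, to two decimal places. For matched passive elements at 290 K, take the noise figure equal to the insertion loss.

3.88 dB

Convert to linear (a loss of L dB is a gain of −L dB): F_i = 10^(NF_i/10), G_i = 10^(G_i,dB/10)
  Stage 1: F_1 = 10^(3.05/10) = 2.018, G_1 = 10^(−3.05/10) = 0.4955
  Stage 2: F_2 = 10^(0.594/10) = 1.147, G_2 = 10^(17.9/10) = 61.66
  Stage 3: F_3 = 10^(6.90/10) = 4.898, G_3 = 10^(18.8/10) = 75.86
Friis cascade:
  F = 2.018 + (1.147 − 1)/0.4955 + (4.898 − 1)/30.55 = 2.442
NF = 10 log₁₀(2.442) = 3.88 dB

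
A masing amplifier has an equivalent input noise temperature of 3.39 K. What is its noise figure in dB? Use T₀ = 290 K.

F = 1 + T_e/T₀ = 1 + 3.39/290 = 1.01169
NF = 10 log₁₀(1.01169) = 0.050 dB

0.050 dB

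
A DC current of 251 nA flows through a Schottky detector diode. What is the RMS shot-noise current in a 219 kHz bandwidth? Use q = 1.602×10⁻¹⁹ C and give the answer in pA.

I_n = √(2qI·B)
2qI·B = 2 × 1.602×10⁻¹⁹ × 2.51×10⁻⁷ × 2.19×10⁵ = 1.76×10⁻²⁰ A²
I_n = √(1.76×10⁻²⁰) = 1.33×10⁻¹⁰ A = 133 pA

133 pA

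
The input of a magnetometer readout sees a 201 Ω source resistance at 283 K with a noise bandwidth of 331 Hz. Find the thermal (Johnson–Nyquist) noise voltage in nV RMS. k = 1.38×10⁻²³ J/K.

32.2 nV

V_n = √(4kTRB)
4kTRB = 4 × 1.38×10⁻²³ × 283 × 2.01×10² × 3.31×10² = 1.04×10⁻¹⁵ V²
V_n = √(1.04×10⁻¹⁵) = 3.22×10⁻⁸ V = 32.2 nV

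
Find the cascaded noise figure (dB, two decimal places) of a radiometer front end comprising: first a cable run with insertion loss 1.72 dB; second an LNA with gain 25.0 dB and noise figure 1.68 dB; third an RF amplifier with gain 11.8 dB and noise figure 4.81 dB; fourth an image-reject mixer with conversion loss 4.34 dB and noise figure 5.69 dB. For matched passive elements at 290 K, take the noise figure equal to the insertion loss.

3.42 dB

Convert to linear (a loss of L dB is a gain of −L dB): F_i = 10^(NF_i/10), G_i = 10^(G_i,dB/10)
  Stage 1: F_1 = 10^(1.72/10) = 1.486, G_1 = 10^(−1.72/10) = 0.6730
  Stage 2: F_2 = 10^(1.68/10) = 1.472, G_2 = 10^(25.0/10) = 316.2
  Stage 3: F_3 = 10^(4.81/10) = 3.027, G_3 = 10^(11.8/10) = 15.14
  Stage 4: F_4 = 10^(5.69/10) = 3.707, G_4 = 10^(−4.34/10) = 0.3681
Friis cascade:
  F = 1.486 + (1.472 − 1)/0.6730 + (3.027 − 1)/212.8 + (3.707 − 1)/3221 = 2.198
NF = 10 log₁₀(2.198) = 3.42 dB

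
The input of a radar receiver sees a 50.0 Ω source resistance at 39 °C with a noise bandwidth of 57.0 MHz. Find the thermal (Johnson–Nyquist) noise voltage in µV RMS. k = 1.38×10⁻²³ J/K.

7.01 µV

T = 39 °C + 273.15 = 312.15 K
V_n = √(4kTRB)
4kTRB = 4 × 1.38×10⁻²³ × 312.15 × 5.00×10¹ × 5.70×10⁷ = 4.91×10⁻¹¹ V²
V_n = √(4.91×10⁻¹¹) = 7.01×10⁻⁶ V = 7.01 µV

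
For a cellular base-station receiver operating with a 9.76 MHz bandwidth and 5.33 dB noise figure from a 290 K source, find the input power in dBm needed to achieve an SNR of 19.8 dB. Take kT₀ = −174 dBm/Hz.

Sensitivity = −174 + 10 log₁₀(B) + NF + SNR_min
= −174 + 69.89 + 5.33 + 19.8
= −78.98 dBm → −79.0 dBm

−79.0 dBm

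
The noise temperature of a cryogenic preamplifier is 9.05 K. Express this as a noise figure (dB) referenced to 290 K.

F = 1 + T_e/T₀ = 1 + 9.05/290 = 1.03121
NF = 10 log₁₀(1.03121) = 0.133 dB

0.133 dB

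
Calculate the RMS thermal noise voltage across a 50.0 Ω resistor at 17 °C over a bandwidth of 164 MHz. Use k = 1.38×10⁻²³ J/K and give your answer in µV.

11.5 µV

T = 17 °C + 273.15 = 290.15 K
V_n = √(4kTRB)
4kTRB = 4 × 1.38×10⁻²³ × 290.15 × 5.00×10¹ × 1.64×10⁸ = 1.31×10⁻¹⁰ V²
V_n = √(1.31×10⁻¹⁰) = 1.15×10⁻⁵ V = 11.5 µV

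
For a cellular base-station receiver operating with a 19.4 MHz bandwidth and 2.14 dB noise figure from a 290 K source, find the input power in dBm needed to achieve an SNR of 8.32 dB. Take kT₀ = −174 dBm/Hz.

−90.7 dBm

Sensitivity = −174 + 10 log₁₀(B) + NF + SNR_min
= −174 + 72.88 + 2.14 + 8.32
= −90.66 dBm → −90.7 dBm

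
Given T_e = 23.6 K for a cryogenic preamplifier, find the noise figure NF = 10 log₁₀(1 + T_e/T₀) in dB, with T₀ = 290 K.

0.340 dB

F = 1 + T_e/T₀ = 1 + 23.6/290 = 1.08138
NF = 10 log₁₀(1.08138) = 0.340 dB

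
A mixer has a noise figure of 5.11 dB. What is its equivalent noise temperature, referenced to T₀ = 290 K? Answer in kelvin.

F = 10^(5.11/10) = 3.2434
T_e = (F − 1)·T₀ = (3.2434 − 1) × 290 = 651 K

651 K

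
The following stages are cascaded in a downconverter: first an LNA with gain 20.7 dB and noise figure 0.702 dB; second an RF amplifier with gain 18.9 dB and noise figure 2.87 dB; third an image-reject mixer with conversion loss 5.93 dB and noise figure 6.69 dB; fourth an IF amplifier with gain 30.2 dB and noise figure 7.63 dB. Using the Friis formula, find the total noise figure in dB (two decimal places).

Convert to linear (a loss of L dB is a gain of −L dB): F_i = 10^(NF_i/10), G_i = 10^(G_i,dB/10)
  Stage 1: F_1 = 10^(0.702/10) = 1.175, G_1 = 10^(20.7/10) = 117.5
  Stage 2: F_2 = 10^(2.87/10) = 1.936, G_2 = 10^(18.9/10) = 77.62
  Stage 3: F_3 = 10^(6.69/10) = 4.667, G_3 = 10^(−5.93/10) = 0.2553
  Stage 4: F_4 = 10^(7.63/10) = 5.794, G_4 = 10^(30.2/10) = 1047
Friis cascade:
  F = 1.175 + (1.936 − 1)/117.5 + (4.667 − 1)/9120 + (5.794 − 1)/2328 = 1.186
NF = 10 log₁₀(1.186) = 0.74 dB

0.74 dB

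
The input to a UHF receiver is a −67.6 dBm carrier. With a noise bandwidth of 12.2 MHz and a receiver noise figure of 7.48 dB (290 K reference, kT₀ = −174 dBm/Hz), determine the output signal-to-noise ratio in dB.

28.1 dB

Noise floor: N = −174 + 10 log₁₀(B) + NF
10 log₁₀(1.22×10⁷) = 70.86 dB
N = −174 + 70.86 + 7.48 = −95.66 dBm
SNR = P_sig − N = −67.6 − (−95.66) = 28.06 dB → 28.1 dB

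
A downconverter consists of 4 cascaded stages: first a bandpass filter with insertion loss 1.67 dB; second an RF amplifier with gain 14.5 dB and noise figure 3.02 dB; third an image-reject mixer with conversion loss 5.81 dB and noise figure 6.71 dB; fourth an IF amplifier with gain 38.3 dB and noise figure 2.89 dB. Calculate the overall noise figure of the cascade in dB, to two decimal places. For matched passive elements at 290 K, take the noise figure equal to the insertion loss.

5.22 dB

Convert to linear (a loss of L dB is a gain of −L dB): F_i = 10^(NF_i/10), G_i = 10^(G_i,dB/10)
  Stage 1: F_1 = 10^(1.67/10) = 1.469, G_1 = 10^(−1.67/10) = 0.6808
  Stage 2: F_2 = 10^(3.02/10) = 2.004, G_2 = 10^(14.5/10) = 28.18
  Stage 3: F_3 = 10^(6.71/10) = 4.688, G_3 = 10^(−5.81/10) = 0.2624
  Stage 4: F_4 = 10^(2.89/10) = 1.945, G_4 = 10^(38.3/10) = 6761
Friis cascade:
  F = 1.469 + (2.004 − 1)/0.6808 + (4.688 − 1)/19.19 + (1.945 − 1)/5.035 = 3.324
NF = 10 log₁₀(3.324) = 5.22 dB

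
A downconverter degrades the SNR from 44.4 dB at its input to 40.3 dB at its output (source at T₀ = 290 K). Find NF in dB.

4.1 dB

NF (dB) = SNR_in(dB) − SNR_out(dB) when the source is at T₀
NF = 44.4 − 40.3 = 4.1 dB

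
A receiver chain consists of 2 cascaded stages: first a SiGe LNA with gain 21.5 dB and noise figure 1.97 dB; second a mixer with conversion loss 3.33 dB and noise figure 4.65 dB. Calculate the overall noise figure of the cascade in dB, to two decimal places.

2.01 dB

Convert to linear (a loss of L dB is a gain of −L dB): F_i = 10^(NF_i/10), G_i = 10^(G_i,dB/10)
  Stage 1: F_1 = 10^(1.97/10) = 1.574, G_1 = 10^(21.5/10) = 141.3
  Stage 2: F_2 = 10^(4.65/10) = 2.917, G_2 = 10^(−3.33/10) = 0.4645
Friis cascade:
  F = 1.574 + (2.917 − 1)/141.3 = 1.588
NF = 10 log₁₀(1.588) = 2.01 dB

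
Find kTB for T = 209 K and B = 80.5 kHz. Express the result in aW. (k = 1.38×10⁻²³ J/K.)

232 aW

P_n = kTB = 1.38×10⁻²³ × 209 × 8.05×10⁴ = 2.32×10⁻¹⁶ W = 232 aW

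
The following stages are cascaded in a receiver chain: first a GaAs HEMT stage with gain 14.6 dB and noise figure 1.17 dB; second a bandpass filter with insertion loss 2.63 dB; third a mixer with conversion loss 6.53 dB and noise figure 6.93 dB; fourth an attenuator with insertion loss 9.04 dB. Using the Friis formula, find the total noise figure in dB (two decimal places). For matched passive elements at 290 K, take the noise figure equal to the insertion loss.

5.55 dB

Convert to linear (a loss of L dB is a gain of −L dB): F_i = 10^(NF_i/10), G_i = 10^(G_i,dB/10)
  Stage 1: F_1 = 10^(1.17/10) = 1.309, G_1 = 10^(14.6/10) = 28.84
  Stage 2: F_2 = 10^(2.63/10) = 1.832, G_2 = 10^(−2.63/10) = 0.5458
  Stage 3: F_3 = 10^(6.93/10) = 4.932, G_3 = 10^(−6.53/10) = 0.2223
  Stage 4: F_4 = 10^(9.04/10) = 8.017, G_4 = 10^(−9.04/10) = 0.1247
Friis cascade:
  F = 1.309 + (1.832 − 1)/28.84 + (4.932 − 1)/15.74 + (8.017 − 1)/3.499 = 3.593
NF = 10 log₁₀(3.593) = 5.55 dB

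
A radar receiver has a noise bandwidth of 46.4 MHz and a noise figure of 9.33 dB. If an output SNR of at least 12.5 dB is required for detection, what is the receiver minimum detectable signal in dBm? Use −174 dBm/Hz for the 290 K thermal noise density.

Sensitivity = −174 + 10 log₁₀(B) + NF + SNR_min
= −174 + 76.67 + 9.33 + 12.5
= −75.50 dBm → −75.5 dBm

−75.5 dBm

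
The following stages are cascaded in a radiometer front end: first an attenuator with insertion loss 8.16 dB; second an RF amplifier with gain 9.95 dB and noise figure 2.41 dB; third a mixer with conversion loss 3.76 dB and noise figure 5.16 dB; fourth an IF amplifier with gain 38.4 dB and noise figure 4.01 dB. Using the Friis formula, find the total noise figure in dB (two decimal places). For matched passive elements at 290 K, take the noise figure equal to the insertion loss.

11.85 dB

Convert to linear (a loss of L dB is a gain of −L dB): F_i = 10^(NF_i/10), G_i = 10^(G_i,dB/10)
  Stage 1: F_1 = 10^(8.16/10) = 6.546, G_1 = 10^(−8.16/10) = 0.1528
  Stage 2: F_2 = 10^(2.41/10) = 1.742, G_2 = 10^(9.95/10) = 9.886
  Stage 3: F_3 = 10^(5.16/10) = 3.281, G_3 = 10^(−3.76/10) = 0.4207
  Stage 4: F_4 = 10^(4.01/10) = 2.518, G_4 = 10^(38.4/10) = 6918
Friis cascade:
  F = 6.546 + (1.742 − 1)/0.1528 + (3.281 − 1)/1.510 + (2.518 − 1)/0.6353 = 15.30
NF = 10 log₁₀(15.30) = 11.85 dB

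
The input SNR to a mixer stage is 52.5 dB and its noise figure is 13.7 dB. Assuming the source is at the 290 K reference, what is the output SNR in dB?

38.8 dB

By definition F = SNR_in/SNR_out, so in dB: SNR_out = SNR_in − NF
SNR_out = 52.5 − 13.7 = 38.8 dB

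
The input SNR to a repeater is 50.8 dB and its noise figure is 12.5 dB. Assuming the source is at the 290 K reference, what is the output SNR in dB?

By definition F = SNR_in/SNR_out, so in dB: SNR_out = SNR_in − NF
SNR_out = 50.8 − 12.5 = 38.3 dB

38.3 dB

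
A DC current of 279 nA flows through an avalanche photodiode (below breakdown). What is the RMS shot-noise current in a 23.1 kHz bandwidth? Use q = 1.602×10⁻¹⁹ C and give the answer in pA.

45.4 pA

I_n = √(2qI·B)
2qI·B = 2 × 1.602×10⁻¹⁹ × 2.79×10⁻⁷ × 2.31×10⁴ = 2.06×10⁻²¹ A²
I_n = √(2.06×10⁻²¹) = 4.54×10⁻¹¹ A = 45.4 pA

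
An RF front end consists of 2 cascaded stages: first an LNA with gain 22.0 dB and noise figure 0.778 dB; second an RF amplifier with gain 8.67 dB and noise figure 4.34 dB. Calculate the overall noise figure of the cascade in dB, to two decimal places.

Convert to linear (a loss of L dB is a gain of −L dB): F_i = 10^(NF_i/10), G_i = 10^(G_i,dB/10)
  Stage 1: F_1 = 10^(0.778/10) = 1.196, G_1 = 10^(22.0/10) = 158.5
  Stage 2: F_2 = 10^(4.34/10) = 2.716, G_2 = 10^(8.67/10) = 7.362
Friis cascade:
  F = 1.196 + (2.716 − 1)/158.5 = 1.207
NF = 10 log₁₀(1.207) = 0.82 dB

0.82 dB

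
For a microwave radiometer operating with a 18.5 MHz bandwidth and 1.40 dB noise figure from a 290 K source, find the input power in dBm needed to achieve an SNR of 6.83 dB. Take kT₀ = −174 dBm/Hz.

Sensitivity = −174 + 10 log₁₀(B) + NF + SNR_min
= −174 + 72.67 + 1.40 + 6.83
= −93.10 dBm → −93.1 dBm

−93.1 dBm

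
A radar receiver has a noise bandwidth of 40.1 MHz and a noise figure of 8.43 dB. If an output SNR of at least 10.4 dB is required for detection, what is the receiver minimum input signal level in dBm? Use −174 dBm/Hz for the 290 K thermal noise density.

−79.1 dBm

Sensitivity = −174 + 10 log₁₀(B) + NF + SNR_min
= −174 + 76.03 + 8.43 + 10.4
= −79.14 dBm → −79.1 dBm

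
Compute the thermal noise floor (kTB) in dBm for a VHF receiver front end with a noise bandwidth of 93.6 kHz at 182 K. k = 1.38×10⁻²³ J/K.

P_n = kTB = 1.38×10⁻²³ × 182 × 9.36×10⁴ = 2.35×10⁻¹⁶ W
In dBm: 10 log₁₀(2.35×10⁻¹⁶ / 10⁻³) = −126.3 dBm

−126.3 dBm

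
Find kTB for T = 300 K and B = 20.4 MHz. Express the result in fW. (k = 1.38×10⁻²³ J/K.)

84.5 fW

P_n = kTB = 1.38×10⁻²³ × 300 × 2.04×10⁷ = 8.45×10⁻¹⁴ W = 84.5 fW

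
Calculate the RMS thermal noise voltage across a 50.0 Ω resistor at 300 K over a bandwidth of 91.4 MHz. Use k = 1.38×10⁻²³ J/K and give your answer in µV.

8.70 µV

V_n = √(4kTRB)
4kTRB = 4 × 1.38×10⁻²³ × 300 × 5.00×10¹ × 9.14×10⁷ = 7.57×10⁻¹¹ V²
V_n = √(7.57×10⁻¹¹) = 8.70×10⁻⁶ V = 8.70 µV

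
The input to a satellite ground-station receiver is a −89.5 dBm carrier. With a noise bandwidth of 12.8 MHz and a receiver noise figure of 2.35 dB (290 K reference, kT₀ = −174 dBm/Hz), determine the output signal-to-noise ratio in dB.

11.1 dB

Noise floor: N = −174 + 10 log₁₀(B) + NF
10 log₁₀(1.28×10⁷) = 71.07 dB
N = −174 + 71.07 + 2.35 = −100.58 dBm
SNR = P_sig − N = −89.5 − (−100.58) = 11.08 dB → 11.1 dB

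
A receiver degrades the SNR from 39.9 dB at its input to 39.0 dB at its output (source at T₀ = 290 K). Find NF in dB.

0.9 dB

NF (dB) = SNR_in(dB) − SNR_out(dB) when the source is at T₀
NF = 39.9 − 39.0 = 0.9 dB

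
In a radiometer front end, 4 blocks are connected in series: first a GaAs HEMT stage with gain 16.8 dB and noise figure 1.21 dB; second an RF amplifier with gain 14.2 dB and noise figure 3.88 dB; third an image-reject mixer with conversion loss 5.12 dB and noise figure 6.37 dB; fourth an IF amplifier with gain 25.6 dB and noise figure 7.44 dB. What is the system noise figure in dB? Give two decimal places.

Convert to linear (a loss of L dB is a gain of −L dB): F_i = 10^(NF_i/10), G_i = 10^(G_i,dB/10)
  Stage 1: F_1 = 10^(1.21/10) = 1.321, G_1 = 10^(16.8/10) = 47.86
  Stage 2: F_2 = 10^(3.88/10) = 2.443, G_2 = 10^(14.2/10) = 26.30
  Stage 3: F_3 = 10^(6.37/10) = 4.335, G_3 = 10^(−5.12/10) = 0.3076
  Stage 4: F_4 = 10^(7.44/10) = 5.546, G_4 = 10^(25.6/10) = 363.1
Friis cascade:
  F = 1.321 + (2.443 − 1)/47.86 + (4.335 − 1)/1259 + (5.546 − 1)/387.3 = 1.366
NF = 10 log₁₀(1.366) = 1.35 dB

1.35 dB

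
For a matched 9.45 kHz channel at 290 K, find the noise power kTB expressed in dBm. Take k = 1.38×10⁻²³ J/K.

−134.2 dBm

P_n = kTB = 1.38×10⁻²³ × 290 × 9.45×10³ = 3.78×10⁻¹⁷ W
In dBm: 10 log₁₀(3.78×10⁻¹⁷ / 10⁻³) = −134.2 dBm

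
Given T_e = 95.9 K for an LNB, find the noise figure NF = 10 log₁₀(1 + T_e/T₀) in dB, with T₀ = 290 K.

F = 1 + T_e/T₀ = 1 + 95.9/290 = 1.33069
NF = 10 log₁₀(1.33069) = 1.24 dB

1.24 dB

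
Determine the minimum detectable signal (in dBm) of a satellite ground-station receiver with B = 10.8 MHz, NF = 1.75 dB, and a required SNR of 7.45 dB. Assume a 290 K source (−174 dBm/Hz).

Sensitivity = −174 + 10 log₁₀(B) + NF + SNR_min
= −174 + 70.33 + 1.75 + 7.45
= −94.47 dBm → −94.5 dBm

−94.5 dBm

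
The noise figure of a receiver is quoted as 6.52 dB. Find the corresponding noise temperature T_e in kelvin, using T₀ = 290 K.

1011 K

F = 10^(6.52/10) = 4.48745
T_e = (F − 1)·T₀ = (4.48745 − 1) × 290 = 1011 K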